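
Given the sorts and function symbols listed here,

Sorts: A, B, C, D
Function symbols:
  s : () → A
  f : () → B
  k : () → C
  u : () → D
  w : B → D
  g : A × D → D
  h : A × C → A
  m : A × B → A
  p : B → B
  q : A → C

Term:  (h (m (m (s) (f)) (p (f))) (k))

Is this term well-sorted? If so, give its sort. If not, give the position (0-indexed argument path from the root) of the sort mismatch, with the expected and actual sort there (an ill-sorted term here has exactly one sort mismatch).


well-sorted; sort = A

      (s) : A
      (f) : B
    (m (s) (f)) : A
      (f) : B
    (p (f)) : B
  (m (m (s) (f)) (p (f))) : A
  (k) : C
(h (m (m (s) (f)) (p (f))) (k)) : A


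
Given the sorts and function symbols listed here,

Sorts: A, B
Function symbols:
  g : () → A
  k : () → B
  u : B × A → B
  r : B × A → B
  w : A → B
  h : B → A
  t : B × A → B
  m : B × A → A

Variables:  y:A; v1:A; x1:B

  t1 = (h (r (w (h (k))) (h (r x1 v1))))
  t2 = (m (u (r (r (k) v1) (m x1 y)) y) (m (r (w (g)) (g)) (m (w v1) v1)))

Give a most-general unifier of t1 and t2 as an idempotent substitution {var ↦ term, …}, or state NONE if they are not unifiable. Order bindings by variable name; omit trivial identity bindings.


NONE (not unifiable)

head clash or occurs-check failure — not unifiable


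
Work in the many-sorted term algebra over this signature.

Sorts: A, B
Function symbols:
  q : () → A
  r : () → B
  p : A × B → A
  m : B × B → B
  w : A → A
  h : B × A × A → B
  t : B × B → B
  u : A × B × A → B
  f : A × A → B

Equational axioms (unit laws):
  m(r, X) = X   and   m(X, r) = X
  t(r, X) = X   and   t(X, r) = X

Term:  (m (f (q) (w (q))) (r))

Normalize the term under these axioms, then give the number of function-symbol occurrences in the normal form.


1. (m (f (q) (w (q))) (r))  →  (f (q) (w (q)))
normal form: (f (q) (w (q)))

size = 4


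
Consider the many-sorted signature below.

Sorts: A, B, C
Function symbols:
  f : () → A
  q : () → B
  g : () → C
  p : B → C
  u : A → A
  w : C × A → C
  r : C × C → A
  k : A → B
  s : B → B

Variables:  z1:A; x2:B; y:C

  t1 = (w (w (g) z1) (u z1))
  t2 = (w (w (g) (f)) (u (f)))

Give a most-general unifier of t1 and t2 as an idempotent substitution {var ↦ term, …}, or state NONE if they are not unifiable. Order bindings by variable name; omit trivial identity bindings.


{z1 ↦ (f)}


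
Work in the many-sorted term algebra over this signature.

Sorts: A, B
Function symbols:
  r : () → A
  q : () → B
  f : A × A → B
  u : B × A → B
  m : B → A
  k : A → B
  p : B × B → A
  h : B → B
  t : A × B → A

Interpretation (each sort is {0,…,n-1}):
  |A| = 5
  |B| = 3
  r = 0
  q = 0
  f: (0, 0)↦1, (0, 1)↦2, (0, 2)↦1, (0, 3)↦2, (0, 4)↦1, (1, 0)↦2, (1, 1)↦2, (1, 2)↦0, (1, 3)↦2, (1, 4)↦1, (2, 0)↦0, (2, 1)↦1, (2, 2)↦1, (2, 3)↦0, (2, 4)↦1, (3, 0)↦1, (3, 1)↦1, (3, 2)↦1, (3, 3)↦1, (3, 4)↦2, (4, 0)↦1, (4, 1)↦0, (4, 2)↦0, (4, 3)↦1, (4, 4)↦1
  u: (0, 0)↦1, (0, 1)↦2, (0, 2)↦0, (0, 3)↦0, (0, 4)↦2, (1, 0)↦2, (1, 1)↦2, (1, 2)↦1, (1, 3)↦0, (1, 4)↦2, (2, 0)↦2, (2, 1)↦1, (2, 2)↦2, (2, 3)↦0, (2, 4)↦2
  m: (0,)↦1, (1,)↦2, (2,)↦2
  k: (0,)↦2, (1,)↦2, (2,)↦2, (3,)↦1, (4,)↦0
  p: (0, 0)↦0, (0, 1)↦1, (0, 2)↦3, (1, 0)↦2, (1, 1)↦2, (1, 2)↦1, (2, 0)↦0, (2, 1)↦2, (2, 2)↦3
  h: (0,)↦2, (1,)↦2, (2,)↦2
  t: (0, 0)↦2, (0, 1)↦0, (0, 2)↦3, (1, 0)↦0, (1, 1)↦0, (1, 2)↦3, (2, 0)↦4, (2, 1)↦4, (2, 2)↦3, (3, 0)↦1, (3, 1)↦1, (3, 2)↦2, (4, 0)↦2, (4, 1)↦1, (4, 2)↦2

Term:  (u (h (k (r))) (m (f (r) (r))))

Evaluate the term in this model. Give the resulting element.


  r = 0
  (k (r)) = k(0,) = 2
  (h (k (r))) = h(2,) = 2
  r = 0
  r = 0
  (f (r) (r)) = f(0, 0) = 1
  (m (f (r) (r))) = m(1,) = 2
  (u (h (k (r))) (m (f (r) (r)))) = u(2, 2) = 2

value = 2


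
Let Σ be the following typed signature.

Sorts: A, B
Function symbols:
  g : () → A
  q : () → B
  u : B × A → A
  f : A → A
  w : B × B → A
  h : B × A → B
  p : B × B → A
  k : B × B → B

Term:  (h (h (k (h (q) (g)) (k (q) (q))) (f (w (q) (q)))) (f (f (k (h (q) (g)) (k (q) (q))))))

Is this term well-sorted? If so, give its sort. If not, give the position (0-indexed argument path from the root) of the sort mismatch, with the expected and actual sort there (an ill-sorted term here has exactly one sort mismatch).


        (q) : B
        (g) : A
      (h (q) (g)) : B
        (q) : B
        (q) : B
      (k (q) (q)) : B
    (k (h (q) (g)) (k (q) (q))) : B
        (q) : B
        (q) : B
      (w (q) (q)) : A
    (f (w (q) (q))) : A
  (h (k (h (q) (g)) (k (q) (q))) (f (w (q) (q)))) : B
          (q) : B
          (g) : A
        (h (q) (g)) : B
          (q) : B
          (q) : B
        (k (q) (q)) : B
      (k (h (q) (g)) (k (q) (q))) : B
    (f (k (h (q) (g)) (k (q) (q)))) : ✗ arg 0 at [1, 0, 0] has sort B, expected A

ill-sorted at position [1, 0, 0]: expected A, got B


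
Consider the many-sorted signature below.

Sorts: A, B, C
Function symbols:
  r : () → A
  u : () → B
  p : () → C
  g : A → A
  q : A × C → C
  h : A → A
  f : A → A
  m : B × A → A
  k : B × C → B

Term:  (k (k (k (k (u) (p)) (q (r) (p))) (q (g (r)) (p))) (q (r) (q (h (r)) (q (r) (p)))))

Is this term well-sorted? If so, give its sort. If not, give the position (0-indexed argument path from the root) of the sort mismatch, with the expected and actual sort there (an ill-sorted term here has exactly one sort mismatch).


well-sorted; sort = B

        (u) : B
        (p) : C
      (k (u) (p)) : B
        (r) : A
        (p) : C
      (q (r) (p)) : C
    (k (k (u) (p)) (q (r) (p))) : B
        (r) : A
      (g (r)) : A
      (p) : C
    (q (g (r)) (p)) : C
  (k (k (k (u) (p)) (q (r) (p))) (q (g (r)) (p))) : B
    (r) : A
        (r) : A
      (h (r)) : A
        (r) : A
        (p) : C
      (q (r) (p)) : C
    (q (h (r)) (q (r) (p))) : C
  (q (r) (q (h (r)) (q (r) (p)))) : C
(k (k (k (k (u) (p)) (q (r) (p))) (q (g (r)) (p))) (q (r) (q (h (r)) (q (r) (p))))) : B


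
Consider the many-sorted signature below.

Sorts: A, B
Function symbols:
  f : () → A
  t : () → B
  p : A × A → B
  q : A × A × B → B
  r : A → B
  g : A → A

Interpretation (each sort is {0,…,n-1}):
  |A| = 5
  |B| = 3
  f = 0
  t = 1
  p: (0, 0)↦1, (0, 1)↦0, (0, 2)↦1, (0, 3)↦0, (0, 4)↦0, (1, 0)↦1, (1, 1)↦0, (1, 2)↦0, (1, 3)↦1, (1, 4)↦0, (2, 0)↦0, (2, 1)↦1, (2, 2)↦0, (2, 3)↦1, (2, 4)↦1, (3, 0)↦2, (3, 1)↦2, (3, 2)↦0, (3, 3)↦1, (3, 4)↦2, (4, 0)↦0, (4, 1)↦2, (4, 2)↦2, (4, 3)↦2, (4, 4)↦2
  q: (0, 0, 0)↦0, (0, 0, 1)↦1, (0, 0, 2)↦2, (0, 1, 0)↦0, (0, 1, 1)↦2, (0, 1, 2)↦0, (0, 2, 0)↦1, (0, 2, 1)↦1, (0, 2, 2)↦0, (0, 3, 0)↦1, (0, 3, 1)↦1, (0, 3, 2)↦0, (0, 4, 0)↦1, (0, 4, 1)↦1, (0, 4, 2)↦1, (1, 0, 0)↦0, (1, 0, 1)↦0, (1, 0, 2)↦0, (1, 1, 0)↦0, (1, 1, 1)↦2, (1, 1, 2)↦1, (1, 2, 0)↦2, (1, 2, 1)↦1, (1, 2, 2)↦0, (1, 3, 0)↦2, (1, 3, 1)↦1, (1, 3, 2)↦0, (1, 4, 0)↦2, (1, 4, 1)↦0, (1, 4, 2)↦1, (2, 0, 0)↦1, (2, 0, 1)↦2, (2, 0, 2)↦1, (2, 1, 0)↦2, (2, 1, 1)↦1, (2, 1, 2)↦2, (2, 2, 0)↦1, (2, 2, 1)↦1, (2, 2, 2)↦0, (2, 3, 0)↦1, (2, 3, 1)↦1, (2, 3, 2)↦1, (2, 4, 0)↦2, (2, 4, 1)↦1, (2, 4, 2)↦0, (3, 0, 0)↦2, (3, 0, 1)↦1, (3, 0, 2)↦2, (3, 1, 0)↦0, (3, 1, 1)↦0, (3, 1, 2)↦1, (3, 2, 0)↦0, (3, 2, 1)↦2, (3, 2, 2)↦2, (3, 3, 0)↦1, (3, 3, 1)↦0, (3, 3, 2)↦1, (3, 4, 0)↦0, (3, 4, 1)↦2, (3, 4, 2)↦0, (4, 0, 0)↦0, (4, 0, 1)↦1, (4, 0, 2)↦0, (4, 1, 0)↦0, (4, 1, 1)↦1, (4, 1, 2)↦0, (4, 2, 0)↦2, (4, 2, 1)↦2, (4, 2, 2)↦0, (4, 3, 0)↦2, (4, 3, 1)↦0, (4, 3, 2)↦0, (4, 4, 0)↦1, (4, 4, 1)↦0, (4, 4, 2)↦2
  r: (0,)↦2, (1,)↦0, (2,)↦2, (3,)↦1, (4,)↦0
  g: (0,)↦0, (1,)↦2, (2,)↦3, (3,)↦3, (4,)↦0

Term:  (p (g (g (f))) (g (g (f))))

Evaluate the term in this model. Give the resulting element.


  f = 0
  (g (f)) = g(0,) = 0
  (g (g (f))) = g(0,) = 0
  f = 0
  (g (f)) = g(0,) = 0
  (g (g (f))) = g(0,) = 0
  (p (g (g (f))) (g (g (f)))) = p(0, 0) = 1

value = 1


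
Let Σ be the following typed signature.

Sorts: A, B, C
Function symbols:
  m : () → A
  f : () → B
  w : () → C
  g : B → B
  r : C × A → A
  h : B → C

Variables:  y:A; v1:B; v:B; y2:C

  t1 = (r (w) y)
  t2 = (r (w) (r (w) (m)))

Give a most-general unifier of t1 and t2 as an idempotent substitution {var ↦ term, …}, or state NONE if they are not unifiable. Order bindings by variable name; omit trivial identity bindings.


{y ↦ (r (w) (m))}


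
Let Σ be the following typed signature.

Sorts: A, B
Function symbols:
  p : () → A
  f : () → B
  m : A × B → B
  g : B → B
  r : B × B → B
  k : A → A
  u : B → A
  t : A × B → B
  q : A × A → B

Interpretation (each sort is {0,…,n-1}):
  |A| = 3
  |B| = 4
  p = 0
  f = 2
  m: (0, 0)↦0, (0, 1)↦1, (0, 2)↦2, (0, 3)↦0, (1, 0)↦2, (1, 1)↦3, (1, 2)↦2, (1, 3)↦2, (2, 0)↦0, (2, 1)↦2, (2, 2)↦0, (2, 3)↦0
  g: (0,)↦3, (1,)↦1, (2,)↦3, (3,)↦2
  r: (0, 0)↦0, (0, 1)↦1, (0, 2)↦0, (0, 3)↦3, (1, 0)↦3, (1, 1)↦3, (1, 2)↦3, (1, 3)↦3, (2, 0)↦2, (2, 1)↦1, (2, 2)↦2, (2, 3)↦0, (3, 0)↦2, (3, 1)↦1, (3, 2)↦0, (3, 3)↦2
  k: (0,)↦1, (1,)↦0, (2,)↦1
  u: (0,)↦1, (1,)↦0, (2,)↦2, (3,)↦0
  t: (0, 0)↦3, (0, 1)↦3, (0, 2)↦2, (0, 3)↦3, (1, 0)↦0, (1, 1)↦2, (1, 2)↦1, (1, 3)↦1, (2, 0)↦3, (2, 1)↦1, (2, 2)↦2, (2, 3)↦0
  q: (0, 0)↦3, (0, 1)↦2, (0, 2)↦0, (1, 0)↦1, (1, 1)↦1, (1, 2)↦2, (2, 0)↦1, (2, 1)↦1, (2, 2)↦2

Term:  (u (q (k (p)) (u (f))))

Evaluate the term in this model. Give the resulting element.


  p = 0
  (k (p)) = k(0,) = 1
  f = 2
  (u (f)) = u(2,) = 2
  (q (k (p)) (u (f))) = q(1, 2) = 2
  (u (q (k (p)) (u (f)))) = u(2,) = 2

value = 2


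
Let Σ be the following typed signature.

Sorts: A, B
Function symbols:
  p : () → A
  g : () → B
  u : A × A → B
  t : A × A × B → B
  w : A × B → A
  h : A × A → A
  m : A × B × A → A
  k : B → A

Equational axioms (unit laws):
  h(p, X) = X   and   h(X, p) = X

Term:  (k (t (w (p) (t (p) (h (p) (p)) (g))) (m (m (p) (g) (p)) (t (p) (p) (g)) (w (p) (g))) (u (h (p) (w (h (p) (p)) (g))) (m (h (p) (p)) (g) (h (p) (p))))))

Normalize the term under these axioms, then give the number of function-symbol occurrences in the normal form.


1. (k (t (w (p) (t (p) (h (p) (p)) (g))) (m (m (p) (g) (p)) (t (p) (p) (g)) (w (p) (g))) (u (h (p) (w (h (p) (p)) (g))) (m (h (p) (p)) (g) (h (p) (p))))))  →  (k (t (w (p) (t (p) (p) (g))) (m (m (p) (g) (p)) (t (p) (p) (g)) (w (p) (g))) (u (h (p) (w (h (p) (p)) (g))) (m (h (p) (p)) (g) (h (p) (p))))))
2. (k (t (w (p) (t (p) (p) (g))) (m (m (p) (g) (p)) (t (p) (p) (g)) (w (p) (g))) (u (h (p) (w (h (p) (p)) (g))) (m (h (p) (p)) (g) (h (p) (p))))))  →  (k (t (w (p) (t (p) (p) (g))) (m (m (p) (g) (p)) (t (p) (p) (g)) (w (p) (g))) (u (w (h (p) (p)) (g)) (m (h (p) (p)) (g) (h (p) (p))))))
3. (k (t (w (p) (t (p) (p) (g))) (m (m (p) (g) (p)) (t (p) (p) (g)) (w (p) (g))) (u (w (h (p) (p)) (g)) (m (h (p) (p)) (g) (h (p) (p))))))  →  (k (t (w (p) (t (p) (p) (g))) (m (m (p) (g) (p)) (t (p) (p) (g)) (w (p) (g))) (u (w (p) (g)) (m (h (p) (p)) (g) (h (p) (p))))))
4. (k (t (w (p) (t (p) (p) (g))) (m (m (p) (g) (p)) (t (p) (p) (g)) (w (p) (g))) (u (w (p) (g)) (m (h (p) (p)) (g) (h (p) (p))))))  →  (k (t (w (p) (t (p) (p) (g))) (m (m (p) (g) (p)) (t (p) (p) (g)) (w (p) (g))) (u (w (p) (g)) (m (p) (g) (h (p) (p))))))
5. (k (t (w (p) (t (p) (p) (g))) (m (m (p) (g) (p)) (t (p) (p) (g)) (w (p) (g))) (u (w (p) (g)) (m (p) (g) (h (p) (p))))))  →  (k (t (w (p) (t (p) (p) (g))) (m (m (p) (g) (p)) (t (p) (p) (g)) (w (p) (g))) (u (w (p) (g)) (m (p) (g) (p)))))
normal form: (k (t (w (p) (t (p) (p) (g))) (m (m (p) (g) (p)) (t (p) (p) (g)) (w (p) (g))) (u (w (p) (g)) (m (p) (g) (p)))))

size = 28


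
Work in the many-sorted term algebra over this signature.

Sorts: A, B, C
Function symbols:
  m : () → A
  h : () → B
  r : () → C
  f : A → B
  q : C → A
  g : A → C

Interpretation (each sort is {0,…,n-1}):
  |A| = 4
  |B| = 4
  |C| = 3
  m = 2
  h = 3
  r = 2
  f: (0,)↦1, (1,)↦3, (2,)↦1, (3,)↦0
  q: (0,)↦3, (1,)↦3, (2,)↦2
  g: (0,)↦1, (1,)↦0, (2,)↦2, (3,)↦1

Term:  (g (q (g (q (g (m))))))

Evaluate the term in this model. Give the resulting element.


  m = 2
  (g (m)) = g(2,) = 2
  (q (g (m))) = q(2,) = 2
  (g (q (g (m)))) = g(2,) = 2
  (q (g (q (g (m))))) = q(2,) = 2
  (g (q (g (q (g (m)))))) = g(2,) = 2

value = 2


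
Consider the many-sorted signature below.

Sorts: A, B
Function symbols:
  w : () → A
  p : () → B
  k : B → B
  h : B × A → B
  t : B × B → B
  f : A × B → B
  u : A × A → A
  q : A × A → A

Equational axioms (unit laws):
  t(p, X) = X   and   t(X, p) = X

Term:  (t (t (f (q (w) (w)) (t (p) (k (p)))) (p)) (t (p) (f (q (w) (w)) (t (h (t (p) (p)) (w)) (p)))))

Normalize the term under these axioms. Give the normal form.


normal form = (t (f (q (w) (w)) (k (p))) (f (q (w) (w)) (h (p) (w))))

1. (t (t (f (q (w) (w)) (t (p) (k (p)))) (p)) (t (p) (f (q (w) (w)) (t (h (t (p) (p)) (w)) (p)))))  →  (t (f (q (w) (w)) (t (p) (k (p)))) (t (p) (f (q (w) (w)) (t (h (t (p) (p)) (w)) (p)))))
2. (t (f (q (w) (w)) (t (p) (k (p)))) (t (p) (f (q (w) (w)) (t (h (t (p) (p)) (w)) (p)))))  →  (t (f (q (w) (w)) (k (p))) (t (p) (f (q (w) (w)) (t (h (t (p) (p)) (w)) (p)))))
3. (t (f (q (w) (w)) (k (p))) (t (p) (f (q (w) (w)) (t (h (t (p) (p)) (w)) (p)))))  →  (t (f (q (w) (w)) (k (p))) (f (q (w) (w)) (t (h (t (p) (p)) (w)) (p))))
4. (t (f (q (w) (w)) (k (p))) (f (q (w) (w)) (t (h (t (p) (p)) (w)) (p))))  →  (t (f (q (w) (w)) (k (p))) (f (q (w) (w)) (h (t (p) (p)) (w))))
5. (t (f (q (w) (w)) (k (p))) (f (q (w) (w)) (h (t (p) (p)) (w))))  →  (t (f (q (w) (w)) (k (p))) (f (q (w) (w)) (h (p) (w))))


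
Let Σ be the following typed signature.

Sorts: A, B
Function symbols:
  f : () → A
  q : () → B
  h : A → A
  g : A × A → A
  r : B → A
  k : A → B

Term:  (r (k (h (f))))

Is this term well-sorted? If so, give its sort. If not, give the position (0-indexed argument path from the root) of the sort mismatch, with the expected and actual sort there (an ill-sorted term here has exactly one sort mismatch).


      (f) : A
    (h (f)) : A
  (k (h (f))) : B
(r (k (h (f)))) : A

well-sorted; sort = A


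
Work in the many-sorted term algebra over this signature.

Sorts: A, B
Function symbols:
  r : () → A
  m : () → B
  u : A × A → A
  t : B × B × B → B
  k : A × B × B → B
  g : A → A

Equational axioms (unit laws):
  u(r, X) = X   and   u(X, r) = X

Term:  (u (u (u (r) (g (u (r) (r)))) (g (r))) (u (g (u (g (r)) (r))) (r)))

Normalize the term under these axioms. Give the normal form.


1. (u (u (u (r) (g (u (r) (r)))) (g (r))) (u (g (u (g (r)) (r))) (r)))  →  (u (u (g (u (r) (r))) (g (r))) (u (g (u (g (r)) (r))) (r)))
2. (u (u (g (u (r) (r))) (g (r))) (u (g (u (g (r)) (r))) (r)))  →  (u (u (g (r)) (g (r))) (u (g (u (g (r)) (r))) (r)))
3. (u (u (g (r)) (g (r))) (u (g (u (g (r)) (r))) (r)))  →  (u (u (g (r)) (g (r))) (g (u (g (r)) (r))))
4. (u (u (g (r)) (g (r))) (g (u (g (r)) (r))))  →  (u (u (g (r)) (g (r))) (g (g (r))))

normal form = (u (u (g (r)) (g (r))) (g (g (r))))


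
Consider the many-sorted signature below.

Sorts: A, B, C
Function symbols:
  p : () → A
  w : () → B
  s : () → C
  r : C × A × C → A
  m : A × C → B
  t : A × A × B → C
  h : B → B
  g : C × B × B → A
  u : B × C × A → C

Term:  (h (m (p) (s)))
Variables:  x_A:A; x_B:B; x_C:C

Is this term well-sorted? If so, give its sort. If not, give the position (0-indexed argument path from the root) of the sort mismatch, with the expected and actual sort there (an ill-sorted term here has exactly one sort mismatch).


well-sorted; sort = B

    (p) : A
    (s) : C
  (m (p) (s)) : B
(h (m (p) (s))) : B


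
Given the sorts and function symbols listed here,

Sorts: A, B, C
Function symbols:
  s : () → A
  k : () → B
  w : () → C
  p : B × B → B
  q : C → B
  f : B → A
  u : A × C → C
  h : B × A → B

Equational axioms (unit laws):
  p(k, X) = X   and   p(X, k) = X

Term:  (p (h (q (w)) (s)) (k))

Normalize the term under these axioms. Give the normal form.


normal form = (h (q (w)) (s))

1. (p (h (q (w)) (s)) (k))  →  (h (q (w)) (s))


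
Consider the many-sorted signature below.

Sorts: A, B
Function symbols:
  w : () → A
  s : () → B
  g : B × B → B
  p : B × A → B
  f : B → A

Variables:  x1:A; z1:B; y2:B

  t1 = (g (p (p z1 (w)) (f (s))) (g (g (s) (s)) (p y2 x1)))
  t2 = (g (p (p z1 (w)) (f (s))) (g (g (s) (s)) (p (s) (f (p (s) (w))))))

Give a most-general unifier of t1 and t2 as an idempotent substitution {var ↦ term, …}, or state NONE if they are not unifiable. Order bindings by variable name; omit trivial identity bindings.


{x1 ↦ (f (p (s) (w))), y2 ↦ (s)}


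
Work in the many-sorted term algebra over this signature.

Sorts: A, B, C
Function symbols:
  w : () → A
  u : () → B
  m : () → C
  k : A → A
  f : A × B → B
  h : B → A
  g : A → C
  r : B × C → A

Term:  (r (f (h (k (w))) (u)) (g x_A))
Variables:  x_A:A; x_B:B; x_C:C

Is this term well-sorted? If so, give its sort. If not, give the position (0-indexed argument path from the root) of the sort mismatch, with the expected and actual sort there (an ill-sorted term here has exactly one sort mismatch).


ill-sorted at position [0, 0, 0]: expected B, got A

        (w) : A
      (k (w)) : A
    (h (k (w))) : ✗ arg 0 at [0, 0, 0] has sort A, expected B
    (u) : B
    x_A : A
  (g x_A) : C


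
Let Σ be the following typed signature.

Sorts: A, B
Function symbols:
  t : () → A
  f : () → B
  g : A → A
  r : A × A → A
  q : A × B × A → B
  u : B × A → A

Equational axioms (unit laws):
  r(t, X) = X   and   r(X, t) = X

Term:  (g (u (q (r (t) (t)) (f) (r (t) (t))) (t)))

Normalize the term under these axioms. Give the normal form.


1. (g (u (q (r (t) (t)) (f) (r (t) (t))) (t)))  →  (g (u (q (t) (f) (r (t) (t))) (t)))
2. (g (u (q (t) (f) (r (t) (t))) (t)))  →  (g (u (q (t) (f) (t)) (t)))

normal form = (g (u (q (t) (f) (t)) (t)))


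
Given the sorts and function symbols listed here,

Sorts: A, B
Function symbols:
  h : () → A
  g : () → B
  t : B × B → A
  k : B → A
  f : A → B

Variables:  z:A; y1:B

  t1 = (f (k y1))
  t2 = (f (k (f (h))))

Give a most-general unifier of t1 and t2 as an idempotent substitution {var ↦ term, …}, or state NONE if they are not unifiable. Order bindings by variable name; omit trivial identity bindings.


{y1 ↦ (f (h))}


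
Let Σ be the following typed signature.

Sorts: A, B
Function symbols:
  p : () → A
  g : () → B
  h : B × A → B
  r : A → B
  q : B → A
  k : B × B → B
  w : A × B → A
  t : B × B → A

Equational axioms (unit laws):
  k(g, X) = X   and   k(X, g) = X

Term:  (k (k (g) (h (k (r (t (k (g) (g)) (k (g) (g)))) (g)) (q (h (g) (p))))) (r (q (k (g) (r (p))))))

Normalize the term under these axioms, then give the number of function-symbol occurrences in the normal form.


1. (k (k (g) (h (k (r (t (k (g) (g)) (k (g) (g)))) (g)) (q (h (g) (p))))) (r (q (k (g) (r (p))))))  →  (k (h (k (r (t (k (g) (g)) (k (g) (g)))) (g)) (q (h (g) (p)))) (r (q (k (g) (r (p))))))
2. (k (h (k (r (t (k (g) (g)) (k (g) (g)))) (g)) (q (h (g) (p)))) (r (q (k (g) (r (p))))))  →  (k (h (r (t (k (g) (g)) (k (g) (g)))) (q (h (g) (p)))) (r (q (k (g) (r (p))))))
3. (k (h (r (t (k (g) (g)) (k (g) (g)))) (q (h (g) (p)))) (r (q (k (g) (r (p))))))  →  (k (h (r (t (g) (k (g) (g)))) (q (h (g) (p)))) (r (q (k (g) (r (p))))))
4. (k (h (r (t (g) (k (g) (g)))) (q (h (g) (p)))) (r (q (k (g) (r (p))))))  →  (k (h (r (t (g) (g))) (q (h (g) (p)))) (r (q (k (g) (r (p))))))
5. (k (h (r (t (g) (g))) (q (h (g) (p)))) (r (q (k (g) (r (p))))))  →  (k (h (r (t (g) (g))) (q (h (g) (p)))) (r (q (r (p)))))
normal form: (k (h (r (t (g) (g))) (q (h (g) (p)))) (r (q (r (p)))))

size = 14


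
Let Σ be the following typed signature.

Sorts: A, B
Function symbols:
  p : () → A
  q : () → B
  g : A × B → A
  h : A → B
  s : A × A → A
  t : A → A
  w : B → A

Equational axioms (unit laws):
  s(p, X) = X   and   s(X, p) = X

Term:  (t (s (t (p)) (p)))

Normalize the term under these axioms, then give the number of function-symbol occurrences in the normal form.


size = 3

1. (t (s (t (p)) (p)))  →  (t (t (p)))
normal form: (t (t (p)))


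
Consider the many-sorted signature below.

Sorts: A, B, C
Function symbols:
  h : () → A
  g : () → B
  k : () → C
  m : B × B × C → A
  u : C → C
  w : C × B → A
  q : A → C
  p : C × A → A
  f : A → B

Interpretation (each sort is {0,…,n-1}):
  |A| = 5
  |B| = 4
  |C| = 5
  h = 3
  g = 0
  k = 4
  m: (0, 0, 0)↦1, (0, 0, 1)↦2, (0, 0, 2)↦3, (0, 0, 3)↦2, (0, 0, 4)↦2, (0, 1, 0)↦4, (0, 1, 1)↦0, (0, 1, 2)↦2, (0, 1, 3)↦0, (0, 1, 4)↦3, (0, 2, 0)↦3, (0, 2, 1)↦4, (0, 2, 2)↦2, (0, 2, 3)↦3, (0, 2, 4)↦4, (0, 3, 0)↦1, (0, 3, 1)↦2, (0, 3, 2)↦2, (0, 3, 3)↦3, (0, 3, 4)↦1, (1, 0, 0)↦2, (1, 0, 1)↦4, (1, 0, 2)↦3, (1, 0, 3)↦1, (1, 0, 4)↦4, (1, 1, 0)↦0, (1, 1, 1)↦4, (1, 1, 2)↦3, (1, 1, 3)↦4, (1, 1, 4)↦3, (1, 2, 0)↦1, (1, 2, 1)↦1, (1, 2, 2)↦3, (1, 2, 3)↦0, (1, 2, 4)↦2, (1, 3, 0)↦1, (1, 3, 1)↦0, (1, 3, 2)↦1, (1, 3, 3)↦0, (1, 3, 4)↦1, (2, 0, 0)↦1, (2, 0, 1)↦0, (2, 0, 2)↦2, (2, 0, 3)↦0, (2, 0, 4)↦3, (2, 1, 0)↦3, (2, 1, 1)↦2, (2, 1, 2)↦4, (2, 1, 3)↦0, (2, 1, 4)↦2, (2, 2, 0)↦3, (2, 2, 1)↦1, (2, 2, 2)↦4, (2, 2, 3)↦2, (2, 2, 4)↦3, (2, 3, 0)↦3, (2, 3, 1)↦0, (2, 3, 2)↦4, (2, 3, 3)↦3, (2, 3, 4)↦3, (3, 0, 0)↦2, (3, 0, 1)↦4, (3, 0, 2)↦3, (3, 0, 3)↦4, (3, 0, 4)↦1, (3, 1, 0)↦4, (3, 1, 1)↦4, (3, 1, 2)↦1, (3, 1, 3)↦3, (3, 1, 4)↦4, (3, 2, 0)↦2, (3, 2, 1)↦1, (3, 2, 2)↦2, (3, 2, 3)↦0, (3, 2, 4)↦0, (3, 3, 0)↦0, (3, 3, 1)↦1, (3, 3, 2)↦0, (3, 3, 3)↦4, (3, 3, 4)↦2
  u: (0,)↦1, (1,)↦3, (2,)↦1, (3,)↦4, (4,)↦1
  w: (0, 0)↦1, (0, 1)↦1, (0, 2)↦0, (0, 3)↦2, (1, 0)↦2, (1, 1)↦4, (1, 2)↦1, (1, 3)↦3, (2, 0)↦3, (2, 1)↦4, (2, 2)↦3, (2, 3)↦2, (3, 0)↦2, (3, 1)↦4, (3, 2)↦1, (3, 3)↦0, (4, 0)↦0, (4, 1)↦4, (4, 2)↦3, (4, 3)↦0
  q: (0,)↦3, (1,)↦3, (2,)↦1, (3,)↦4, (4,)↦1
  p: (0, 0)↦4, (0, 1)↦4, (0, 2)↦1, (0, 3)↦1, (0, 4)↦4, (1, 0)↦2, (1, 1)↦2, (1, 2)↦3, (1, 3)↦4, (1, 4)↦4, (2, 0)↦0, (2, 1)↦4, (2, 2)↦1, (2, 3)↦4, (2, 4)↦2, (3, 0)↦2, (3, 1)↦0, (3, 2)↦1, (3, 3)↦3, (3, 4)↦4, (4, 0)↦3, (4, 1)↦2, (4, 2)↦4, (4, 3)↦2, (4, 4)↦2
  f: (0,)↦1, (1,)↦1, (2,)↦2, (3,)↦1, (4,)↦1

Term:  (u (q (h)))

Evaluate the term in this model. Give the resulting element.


  h = 3
  (q (h)) = q(3,) = 4
  (u (q (h))) = u(4,) = 1

value = 1


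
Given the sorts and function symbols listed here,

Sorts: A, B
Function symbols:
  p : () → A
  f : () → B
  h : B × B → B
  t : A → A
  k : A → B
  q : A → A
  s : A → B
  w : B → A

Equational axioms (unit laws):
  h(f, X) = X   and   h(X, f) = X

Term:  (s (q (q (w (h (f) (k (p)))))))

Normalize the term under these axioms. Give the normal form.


1. (s (q (q (w (h (f) (k (p)))))))  →  (s (q (q (w (k (p))))))

normal form = (s (q (q (w (k (p))))))


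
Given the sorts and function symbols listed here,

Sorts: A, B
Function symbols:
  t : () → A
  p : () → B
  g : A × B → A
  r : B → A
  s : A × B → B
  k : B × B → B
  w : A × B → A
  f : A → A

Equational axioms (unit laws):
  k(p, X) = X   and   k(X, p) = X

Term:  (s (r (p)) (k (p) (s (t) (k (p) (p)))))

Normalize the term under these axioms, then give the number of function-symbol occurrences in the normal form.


size = 6

1. (s (r (p)) (k (p) (s (t) (k (p) (p)))))  →  (s (r (p)) (s (t) (k (p) (p))))
2. (s (r (p)) (s (t) (k (p) (p))))  →  (s (r (p)) (s (t) (p)))
normal form: (s (r (p)) (s (t) (p)))


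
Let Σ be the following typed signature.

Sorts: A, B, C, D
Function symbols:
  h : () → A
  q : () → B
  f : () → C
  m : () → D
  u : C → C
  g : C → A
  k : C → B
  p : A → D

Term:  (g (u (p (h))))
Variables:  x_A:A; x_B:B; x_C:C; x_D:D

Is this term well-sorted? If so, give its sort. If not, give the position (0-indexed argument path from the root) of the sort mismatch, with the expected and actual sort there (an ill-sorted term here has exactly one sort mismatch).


      (h) : A
    (p (h)) : D
  (u (p (h))) : ✗ arg 0 at [0, 0] has sort D, expected C

ill-sorted at position [0, 0]: expected C, got D


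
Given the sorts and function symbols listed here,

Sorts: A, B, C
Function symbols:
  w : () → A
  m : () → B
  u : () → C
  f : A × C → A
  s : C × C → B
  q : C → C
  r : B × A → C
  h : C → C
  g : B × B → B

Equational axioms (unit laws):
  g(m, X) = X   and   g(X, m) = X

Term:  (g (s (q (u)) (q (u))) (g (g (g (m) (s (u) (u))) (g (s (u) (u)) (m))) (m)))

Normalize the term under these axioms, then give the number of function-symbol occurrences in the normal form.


1. (g (s (q (u)) (q (u))) (g (g (g (m) (s (u) (u))) (g (s (u) (u)) (m))) (m)))  →  (g (s (q (u)) (q (u))) (g (g (m) (s (u) (u))) (g (s (u) (u)) (m))))
2. (g (s (q (u)) (q (u))) (g (g (m) (s (u) (u))) (g (s (u) (u)) (m))))  →  (g (s (q (u)) (q (u))) (g (s (u) (u)) (g (s (u) (u)) (m))))
3. (g (s (q (u)) (q (u))) (g (s (u) (u)) (g (s (u) (u)) (m))))  →  (g (s (q (u)) (q (u))) (g (s (u) (u)) (s (u) (u))))
normal form: (g (s (q (u)) (q (u))) (g (s (u) (u)) (s (u) (u))))

size = 13


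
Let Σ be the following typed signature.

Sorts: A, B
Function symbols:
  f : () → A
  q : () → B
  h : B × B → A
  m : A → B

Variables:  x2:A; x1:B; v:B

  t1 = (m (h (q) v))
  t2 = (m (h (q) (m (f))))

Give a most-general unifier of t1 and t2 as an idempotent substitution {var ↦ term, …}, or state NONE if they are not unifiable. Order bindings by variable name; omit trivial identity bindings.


{v ↦ (m (f))}


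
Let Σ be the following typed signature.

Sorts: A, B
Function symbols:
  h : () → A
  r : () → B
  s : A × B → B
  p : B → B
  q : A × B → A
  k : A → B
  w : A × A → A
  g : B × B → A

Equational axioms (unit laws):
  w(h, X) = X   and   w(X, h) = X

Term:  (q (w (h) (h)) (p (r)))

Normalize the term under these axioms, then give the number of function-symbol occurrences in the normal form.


1. (q (w (h) (h)) (p (r)))  →  (q (h) (p (r)))
normal form: (q (h) (p (r)))

size = 4


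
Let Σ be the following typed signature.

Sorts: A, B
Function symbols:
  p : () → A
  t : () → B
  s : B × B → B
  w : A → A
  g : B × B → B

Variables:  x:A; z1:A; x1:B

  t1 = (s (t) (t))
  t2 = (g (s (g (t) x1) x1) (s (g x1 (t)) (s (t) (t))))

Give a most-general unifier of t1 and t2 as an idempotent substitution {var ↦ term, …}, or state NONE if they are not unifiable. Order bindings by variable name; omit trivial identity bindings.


NONE (not unifiable)

head clash or occurs-check failure — not unifiable


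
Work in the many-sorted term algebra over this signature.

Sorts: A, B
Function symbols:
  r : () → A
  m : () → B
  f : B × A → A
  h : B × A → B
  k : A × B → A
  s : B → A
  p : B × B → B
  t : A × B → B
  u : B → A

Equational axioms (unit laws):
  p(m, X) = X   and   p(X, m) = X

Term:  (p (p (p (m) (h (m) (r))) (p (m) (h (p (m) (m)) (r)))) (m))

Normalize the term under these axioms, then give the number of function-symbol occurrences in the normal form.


size = 7

1. (p (p (p (m) (h (m) (r))) (p (m) (h (p (m) (m)) (r)))) (m))  →  (p (p (m) (h (m) (r))) (p (m) (h (p (m) (m)) (r))))
2. (p (p (m) (h (m) (r))) (p (m) (h (p (m) (m)) (r))))  →  (p (h (m) (r)) (p (m) (h (p (m) (m)) (r))))
3. (p (h (m) (r)) (p (m) (h (p (m) (m)) (r))))  →  (p (h (m) (r)) (h (p (m) (m)) (r)))
4. (p (h (m) (r)) (h (p (m) (m)) (r)))  →  (p (h (m) (r)) (h (m) (r)))
normal form: (p (h (m) (r)) (h (m) (r)))


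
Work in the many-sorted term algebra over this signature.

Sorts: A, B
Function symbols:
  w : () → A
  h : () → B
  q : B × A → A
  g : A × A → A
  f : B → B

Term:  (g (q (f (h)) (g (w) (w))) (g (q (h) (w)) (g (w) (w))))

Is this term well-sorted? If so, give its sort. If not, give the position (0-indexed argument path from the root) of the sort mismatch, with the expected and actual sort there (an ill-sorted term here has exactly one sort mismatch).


well-sorted; sort = A

      (h) : B
    (f (h)) : B
      (w) : A
      (w) : A
    (g (w) (w)) : A
  (q (f (h)) (g (w) (w))) : A
      (h) : B
      (w) : A
    (q (h) (w)) : A
      (w) : A
      (w) : A
    (g (w) (w)) : A
  (g (q (h) (w)) (g (w) (w))) : A
(g (q (f (h)) (g (w) (w))) (g (q (h) (w)) (g (w) (w)))) : A


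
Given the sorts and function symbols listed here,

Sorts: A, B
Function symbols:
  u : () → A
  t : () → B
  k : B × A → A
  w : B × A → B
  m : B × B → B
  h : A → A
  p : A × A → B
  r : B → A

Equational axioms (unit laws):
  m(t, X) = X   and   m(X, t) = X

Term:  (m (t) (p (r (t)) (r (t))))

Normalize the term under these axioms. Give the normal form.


normal form = (p (r (t)) (r (t)))

1. (m (t) (p (r (t)) (r (t))))  →  (p (r (t)) (r (t)))


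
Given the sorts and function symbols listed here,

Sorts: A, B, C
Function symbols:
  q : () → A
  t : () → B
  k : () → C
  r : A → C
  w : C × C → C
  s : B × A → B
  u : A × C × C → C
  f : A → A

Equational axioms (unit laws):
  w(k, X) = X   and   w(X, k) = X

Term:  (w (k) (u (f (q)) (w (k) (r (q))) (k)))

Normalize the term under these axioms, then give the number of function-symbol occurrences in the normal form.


1. (w (k) (u (f (q)) (w (k) (r (q))) (k)))  →  (u (f (q)) (w (k) (r (q))) (k))
2. (u (f (q)) (w (k) (r (q))) (k))  →  (u (f (q)) (r (q)) (k))
normal form: (u (f (q)) (r (q)) (k))

size = 6


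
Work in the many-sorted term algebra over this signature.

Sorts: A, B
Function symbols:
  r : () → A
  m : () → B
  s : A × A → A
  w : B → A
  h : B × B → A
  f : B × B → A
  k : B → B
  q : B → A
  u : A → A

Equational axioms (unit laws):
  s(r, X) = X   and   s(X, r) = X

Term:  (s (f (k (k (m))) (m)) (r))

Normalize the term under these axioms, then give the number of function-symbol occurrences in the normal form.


1. (s (f (k (k (m))) (m)) (r))  →  (f (k (k (m))) (m))
normal form: (f (k (k (m))) (m))

size = 5


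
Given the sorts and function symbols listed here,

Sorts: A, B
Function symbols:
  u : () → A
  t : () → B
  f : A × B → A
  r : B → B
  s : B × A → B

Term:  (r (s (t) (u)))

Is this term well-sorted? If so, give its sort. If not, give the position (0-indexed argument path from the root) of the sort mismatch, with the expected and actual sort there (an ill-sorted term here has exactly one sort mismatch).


well-sorted; sort = B

    (t) : B
    (u) : A
  (s (t) (u)) : B
(r (s (t) (u))) : B


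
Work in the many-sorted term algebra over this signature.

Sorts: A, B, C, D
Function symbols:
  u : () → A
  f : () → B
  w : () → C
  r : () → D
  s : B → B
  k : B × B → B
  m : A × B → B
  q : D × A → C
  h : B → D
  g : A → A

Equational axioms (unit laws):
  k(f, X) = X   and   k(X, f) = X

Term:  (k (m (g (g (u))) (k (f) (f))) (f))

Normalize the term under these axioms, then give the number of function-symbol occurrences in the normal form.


size = 5

1. (k (m (g (g (u))) (k (f) (f))) (f))  →  (m (g (g (u))) (k (f) (f)))
2. (m (g (g (u))) (k (f) (f)))  →  (m (g (g (u))) (f))
normal form: (m (g (g (u))) (f))


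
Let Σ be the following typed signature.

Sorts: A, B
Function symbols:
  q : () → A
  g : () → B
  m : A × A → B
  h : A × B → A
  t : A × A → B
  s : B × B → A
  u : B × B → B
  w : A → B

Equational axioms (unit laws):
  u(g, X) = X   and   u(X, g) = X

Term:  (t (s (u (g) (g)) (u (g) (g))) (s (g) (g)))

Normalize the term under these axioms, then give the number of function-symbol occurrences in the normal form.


size = 7

1. (t (s (u (g) (g)) (u (g) (g))) (s (g) (g)))  →  (t (s (g) (u (g) (g))) (s (g) (g)))
2. (t (s (g) (u (g) (g))) (s (g) (g)))  →  (t (s (g) (g)) (s (g) (g)))
normal form: (t (s (g) (g)) (s (g) (g)))


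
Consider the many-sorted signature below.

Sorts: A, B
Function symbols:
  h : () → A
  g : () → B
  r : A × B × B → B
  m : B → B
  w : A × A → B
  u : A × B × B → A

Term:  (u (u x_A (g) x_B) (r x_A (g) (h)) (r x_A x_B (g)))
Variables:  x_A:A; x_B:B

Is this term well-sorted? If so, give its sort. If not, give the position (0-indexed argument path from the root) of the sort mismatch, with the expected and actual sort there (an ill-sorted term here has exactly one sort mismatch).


    x_A : A
    (g) : B
    x_B : B
  (u x_A (g) x_B) : A
    x_A : A
    (g) : B
    (h) : A
  (r x_A (g) (h)) : ✗ arg 2 at [1, 2] has sort A, expected B
    x_A : A
    x_B : B
    (g) : B
  (r x_A x_B (g)) : B

ill-sorted at position [1, 2]: expected B, got A


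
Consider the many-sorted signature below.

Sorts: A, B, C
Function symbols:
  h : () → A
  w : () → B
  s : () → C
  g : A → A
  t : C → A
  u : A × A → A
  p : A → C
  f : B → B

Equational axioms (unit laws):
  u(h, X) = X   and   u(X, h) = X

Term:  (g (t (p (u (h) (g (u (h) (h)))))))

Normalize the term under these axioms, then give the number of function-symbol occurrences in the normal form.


1. (g (t (p (u (h) (g (u (h) (h)))))))  →  (g (t (p (g (u (h) (h))))))
2. (g (t (p (g (u (h) (h))))))  →  (g (t (p (g (h)))))
normal form: (g (t (p (g (h)))))

size = 5


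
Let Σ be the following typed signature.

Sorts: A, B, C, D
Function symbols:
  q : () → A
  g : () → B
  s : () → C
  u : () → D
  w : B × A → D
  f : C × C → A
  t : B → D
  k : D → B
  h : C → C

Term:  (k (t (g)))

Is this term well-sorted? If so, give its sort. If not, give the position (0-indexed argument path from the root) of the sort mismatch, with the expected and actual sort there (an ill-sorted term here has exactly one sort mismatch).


    (g) : B
  (t (g)) : D
(k (t (g))) : B

well-sorted; sort = B


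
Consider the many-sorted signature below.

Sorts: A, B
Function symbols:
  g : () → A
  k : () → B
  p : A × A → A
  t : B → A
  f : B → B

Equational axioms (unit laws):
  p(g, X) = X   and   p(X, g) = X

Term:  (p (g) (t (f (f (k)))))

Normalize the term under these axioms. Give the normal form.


normal form = (t (f (f (k))))

1. (p (g) (t (f (f (k)))))  →  (t (f (f (k))))


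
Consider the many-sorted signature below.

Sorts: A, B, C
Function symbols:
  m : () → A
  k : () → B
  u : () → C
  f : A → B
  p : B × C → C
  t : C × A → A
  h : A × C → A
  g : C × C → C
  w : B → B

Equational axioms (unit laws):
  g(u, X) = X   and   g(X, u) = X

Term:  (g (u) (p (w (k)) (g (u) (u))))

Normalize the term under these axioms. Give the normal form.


normal form = (p (w (k)) (u))

1. (g (u) (p (w (k)) (g (u) (u))))  →  (p (w (k)) (g (u) (u)))
2. (p (w (k)) (g (u) (u)))  →  (p (w (k)) (u))


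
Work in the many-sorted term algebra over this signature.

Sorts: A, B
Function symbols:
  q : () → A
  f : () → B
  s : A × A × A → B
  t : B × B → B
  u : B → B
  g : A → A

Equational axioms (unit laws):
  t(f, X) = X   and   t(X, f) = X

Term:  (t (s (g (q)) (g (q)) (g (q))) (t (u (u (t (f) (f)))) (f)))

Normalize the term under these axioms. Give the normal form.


normal form = (t (s (g (q)) (g (q)) (g (q))) (u (u (f))))

1. (t (s (g (q)) (g (q)) (g (q))) (t (u (u (t (f) (f)))) (f)))  →  (t (s (g (q)) (g (q)) (g (q))) (u (u (t (f) (f)))))
2. (t (s (g (q)) (g (q)) (g (q))) (u (u (t (f) (f)))))  →  (t (s (g (q)) (g (q)) (g (q))) (u (u (f))))


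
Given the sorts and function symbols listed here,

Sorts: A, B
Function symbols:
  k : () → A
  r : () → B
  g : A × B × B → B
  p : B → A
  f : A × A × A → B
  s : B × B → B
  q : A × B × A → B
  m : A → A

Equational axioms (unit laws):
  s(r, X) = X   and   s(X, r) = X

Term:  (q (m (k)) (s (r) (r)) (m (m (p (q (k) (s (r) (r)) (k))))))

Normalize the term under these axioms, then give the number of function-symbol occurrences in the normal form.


1. (q (m (k)) (s (r) (r)) (m (m (p (q (k) (s (r) (r)) (k))))))  →  (q (m (k)) (r) (m (m (p (q (k) (s (r) (r)) (k))))))
2. (q (m (k)) (r) (m (m (p (q (k) (s (r) (r)) (k))))))  →  (q (m (k)) (r) (m (m (p (q (k) (r) (k))))))
normal form: (q (m (k)) (r) (m (m (p (q (k) (r) (k))))))

size = 11


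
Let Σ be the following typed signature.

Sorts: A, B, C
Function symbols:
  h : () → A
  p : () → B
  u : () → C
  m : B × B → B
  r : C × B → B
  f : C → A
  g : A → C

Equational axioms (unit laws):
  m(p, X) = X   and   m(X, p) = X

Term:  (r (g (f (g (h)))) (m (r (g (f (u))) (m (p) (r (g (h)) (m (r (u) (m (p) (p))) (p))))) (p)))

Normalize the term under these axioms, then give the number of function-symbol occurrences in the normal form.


1. (r (g (f (g (h)))) (m (r (g (f (u))) (m (p) (r (g (h)) (m (r (u) (m (p) (p))) (p))))) (p)))  →  (r (g (f (g (h)))) (r (g (f (u))) (m (p) (r (g (h)) (m (r (u) (m (p) (p))) (p))))))
2. (r (g (f (g (h)))) (r (g (f (u))) (m (p) (r (g (h)) (m (r (u) (m (p) (p))) (p))))))  →  (r (g (f (g (h)))) (r (g (f (u))) (r (g (h)) (m (r (u) (m (p) (p))) (p)))))
3. (r (g (f (g (h)))) (r (g (f (u))) (r (g (h)) (m (r (u) (m (p) (p))) (p)))))  →  (r (g (f (g (h)))) (r (g (f (u))) (r (g (h)) (r (u) (m (p) (p))))))
4. (r (g (f (g (h)))) (r (g (f (u))) (r (g (h)) (r (u) (m (p) (p))))))  →  (r (g (f (g (h)))) (r (g (f (u))) (r (g (h)) (r (u) (p)))))
normal form: (r (g (f (g (h)))) (r (g (f (u))) (r (g (h)) (r (u) (p)))))

size = 15


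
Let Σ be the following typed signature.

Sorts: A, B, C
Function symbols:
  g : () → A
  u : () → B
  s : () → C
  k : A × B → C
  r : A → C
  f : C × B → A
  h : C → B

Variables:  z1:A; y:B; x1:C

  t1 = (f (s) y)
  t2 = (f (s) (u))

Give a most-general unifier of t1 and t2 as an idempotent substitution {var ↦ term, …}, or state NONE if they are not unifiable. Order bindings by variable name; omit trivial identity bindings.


{y ↦ (u)}


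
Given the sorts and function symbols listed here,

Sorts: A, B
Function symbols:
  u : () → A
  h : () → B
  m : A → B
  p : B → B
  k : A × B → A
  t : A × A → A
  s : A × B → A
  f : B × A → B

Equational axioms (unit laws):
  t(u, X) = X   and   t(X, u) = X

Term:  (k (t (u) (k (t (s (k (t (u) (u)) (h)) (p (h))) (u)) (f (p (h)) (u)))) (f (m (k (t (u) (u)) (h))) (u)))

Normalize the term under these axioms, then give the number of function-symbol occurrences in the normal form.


1. (k (t (u) (k (t (s (k (t (u) (u)) (h)) (p (h))) (u)) (f (p (h)) (u)))) (f (m (k (t (u) (u)) (h))) (u)))  →  (k (k (t (s (k (t (u) (u)) (h)) (p (h))) (u)) (f (p (h)) (u))) (f (m (k (t (u) (u)) (h))) (u)))
2. (k (k (t (s (k (t (u) (u)) (h)) (p (h))) (u)) (f (p (h)) (u))) (f (m (k (t (u) (u)) (h))) (u)))  →  (k (k (s (k (t (u) (u)) (h)) (p (h))) (f (p (h)) (u))) (f (m (k (t (u) (u)) (h))) (u)))
3. (k (k (s (k (t (u) (u)) (h)) (p (h))) (f (p (h)) (u))) (f (m (k (t (u) (u)) (h))) (u)))  →  (k (k (s (k (u) (h)) (p (h))) (f (p (h)) (u))) (f (m (k (t (u) (u)) (h))) (u)))
4. (k (k (s (k (u) (h)) (p (h))) (f (p (h)) (u))) (f (m (k (t (u) (u)) (h))) (u)))  →  (k (k (s (k (u) (h)) (p (h))) (f (p (h)) (u))) (f (m (k (u) (h))) (u)))
normal form: (k (k (s (k (u) (h)) (p (h))) (f (p (h)) (u))) (f (m (k (u) (h))) (u)))

size = 18


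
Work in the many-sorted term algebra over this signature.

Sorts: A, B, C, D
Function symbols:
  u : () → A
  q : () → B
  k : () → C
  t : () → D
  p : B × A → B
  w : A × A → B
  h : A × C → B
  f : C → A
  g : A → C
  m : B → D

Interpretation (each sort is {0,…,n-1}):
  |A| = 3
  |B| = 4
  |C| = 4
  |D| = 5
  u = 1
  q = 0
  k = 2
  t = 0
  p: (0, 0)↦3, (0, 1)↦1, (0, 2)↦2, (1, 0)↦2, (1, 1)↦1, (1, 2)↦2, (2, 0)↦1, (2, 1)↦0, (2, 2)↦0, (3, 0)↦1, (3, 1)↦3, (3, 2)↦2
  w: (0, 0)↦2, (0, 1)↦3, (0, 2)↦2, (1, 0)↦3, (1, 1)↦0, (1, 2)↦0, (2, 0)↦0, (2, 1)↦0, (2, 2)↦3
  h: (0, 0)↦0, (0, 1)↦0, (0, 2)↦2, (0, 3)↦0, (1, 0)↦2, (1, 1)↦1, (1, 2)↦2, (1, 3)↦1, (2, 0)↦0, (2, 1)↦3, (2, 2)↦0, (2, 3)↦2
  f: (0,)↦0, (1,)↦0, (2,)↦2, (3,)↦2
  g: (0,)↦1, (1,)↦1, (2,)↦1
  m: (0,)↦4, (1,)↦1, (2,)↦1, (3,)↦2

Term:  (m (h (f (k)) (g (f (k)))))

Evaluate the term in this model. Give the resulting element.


value = 2

  k = 2
  (f (k)) = f(2,) = 2
  k = 2
  (f (k)) = f(2,) = 2
  (g (f (k))) = g(2,) = 1
  (h (f (k)) (g (f (k)))) = h(2, 1) = 3
  (m (h (f (k)) (g (f (k))))) = m(3,) = 2
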